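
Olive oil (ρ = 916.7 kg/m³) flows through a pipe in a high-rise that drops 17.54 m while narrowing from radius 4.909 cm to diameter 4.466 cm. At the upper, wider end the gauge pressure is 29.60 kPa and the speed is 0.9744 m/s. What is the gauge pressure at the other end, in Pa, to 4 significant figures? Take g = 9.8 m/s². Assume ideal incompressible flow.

Mass conservation (A₁v₁ = A₂v₂) gives v₂ = 0.9744 × 75.71/15.66 = 4.709 m/s.
Applying Bernoulli between the two ends and solving for P₂: P₂ = P₁ + ½ρ(v₁² − v₂²) − ρgΔh.
P₂ = 29600 + ½·916.7·(0.9744² − 4.709²) − 916.7·9.8·(−17.54) = 29600 + (-9729) − (-157600) = 177400 Pa.

177400 Pa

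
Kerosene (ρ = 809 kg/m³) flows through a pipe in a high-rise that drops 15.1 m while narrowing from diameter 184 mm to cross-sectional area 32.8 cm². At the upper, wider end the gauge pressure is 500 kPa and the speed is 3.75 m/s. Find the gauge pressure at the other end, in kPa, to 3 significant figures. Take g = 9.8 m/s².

Continuity gives A₁v₁ = A₂v₂, so v₂ = (266 cm²)/(32.8 cm²) × 3.75 m/s = 30.4 m/s.
Applying Bernoulli between the two ends and solving for P₂: P₂ = P₁ + ½ρ(v₁² − v₂²) − ρgΔh.
P₂ = 500000 + ½·809·(3.75² − 30.4²) − 809·9.8·(−15.1) = 500000 + (-368000) − (-120000) = 252000 Pa.

252 kPa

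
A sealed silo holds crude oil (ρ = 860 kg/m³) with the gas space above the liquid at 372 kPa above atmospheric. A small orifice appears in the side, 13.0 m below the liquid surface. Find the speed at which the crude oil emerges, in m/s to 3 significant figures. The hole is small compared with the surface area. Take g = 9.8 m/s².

v = 33.5 m/s

Take point 1 at the surface (v₁ ≈ 0) and point 2 at the hole (at atmospheric pressure). Bernoulli: P₁ + ρg h = P_atm + ½ρv₂².
With P₁ − P_atm = 372000 Pa, v₂ = √(2gh + 2ΔP/ρ) = √(2·9.8·13.0 + 2·372000/860) = 33.5 m/s.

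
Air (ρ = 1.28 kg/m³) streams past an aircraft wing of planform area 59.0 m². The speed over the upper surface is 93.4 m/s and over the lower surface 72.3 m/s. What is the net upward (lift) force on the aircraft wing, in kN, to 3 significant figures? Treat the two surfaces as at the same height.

With equal heights on the two surfaces, Bernoulli gives P_lower − P_upper = ½ρ(v_upper² − v_lower²).
ΔP = ½·1.28·(93.4² − 72.3²) = 2240 Pa.
Lift = ΔP · A = 2240 × 59.0 = 132000 N.

F = 132 kN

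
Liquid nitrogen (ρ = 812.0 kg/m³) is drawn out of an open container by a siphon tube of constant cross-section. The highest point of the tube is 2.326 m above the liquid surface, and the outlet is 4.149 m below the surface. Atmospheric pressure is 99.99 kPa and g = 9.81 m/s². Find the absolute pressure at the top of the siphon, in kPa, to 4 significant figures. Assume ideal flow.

From the surface to the outlet (both open to atmosphere, surface at rest): v = √(2g·h_out) = √(2·9.81·4.149) = 9.022 m/s.
The bore is uniform, so the speed at the crest is the same v. Bernoulli surface→crest: P_atm = P_top + ½ρv² + ρg·h_top.
P_top = 99990 − ½·812.0·9.022² − 812.0·9.81·2.326 = 48410 Pa.

P_top ≈ 48.41 kPa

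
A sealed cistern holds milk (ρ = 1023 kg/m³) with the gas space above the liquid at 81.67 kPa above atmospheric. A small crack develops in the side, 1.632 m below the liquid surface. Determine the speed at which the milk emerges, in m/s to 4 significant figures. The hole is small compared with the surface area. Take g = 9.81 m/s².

Take point 1 at the surface (v₁ ≈ 0) and point 2 at the hole (at atmospheric pressure). Bernoulli: P₁ + ρg h = P_atm + ½ρv₂².
With P₁ − P_atm = 81670 Pa, v₂ = √(2gh + 2ΔP/ρ) = √(2·9.81·1.632 + 2·81670/1023) = 13.85 m/s.

v = 13.85 m/s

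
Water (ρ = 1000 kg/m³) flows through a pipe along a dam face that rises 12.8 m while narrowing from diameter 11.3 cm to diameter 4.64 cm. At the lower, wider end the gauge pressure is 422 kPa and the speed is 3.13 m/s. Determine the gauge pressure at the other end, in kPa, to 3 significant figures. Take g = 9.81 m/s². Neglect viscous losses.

P₂ ≈ 129 kPa

The volume flow rate is constant, so v₂ = (A₁/A₂)v₁ = (100/16.9)·3.13 = 18.6 m/s.
Energy conservation along the streamline gives P₂ = P₁ − ½ρ(v₂² − v₁²) − ρg(h₂ − h₁).
P₂ = 422000 + ½·1000·(3.13² − 18.6²) − 1000·9.81·(+12.8) = 422000 + (-167000) − (126000) = 129000 Pa.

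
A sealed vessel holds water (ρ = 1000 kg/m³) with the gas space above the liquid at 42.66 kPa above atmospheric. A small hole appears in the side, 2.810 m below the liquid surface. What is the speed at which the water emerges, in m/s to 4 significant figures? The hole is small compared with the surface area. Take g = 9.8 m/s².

Take point 1 at the surface (v₁ ≈ 0) and point 2 at the hole (at atmospheric pressure). Bernoulli: P₁ + ρg h = P_atm + ½ρv₂².
With P₁ − P_atm = 42660 Pa, v₂ = √(2gh + 2ΔP/ρ) = √(2·9.8·2.810 + 2·42660/1000) = 11.85 m/s.

v ≈ 11.85 m/s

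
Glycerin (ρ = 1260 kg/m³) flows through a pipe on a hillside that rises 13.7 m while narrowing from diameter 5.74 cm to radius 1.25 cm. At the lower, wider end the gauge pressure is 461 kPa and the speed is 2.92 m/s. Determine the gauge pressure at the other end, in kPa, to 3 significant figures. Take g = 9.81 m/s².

P₂ ≈ 148 kPa

Continuity gives A₁v₁ = A₂v₂, so v₂ = (25.9 cm²)/(4.91 cm²) × 2.92 m/s = 15.4 m/s.
Applying Bernoulli between the two ends and solving for P₂: P₂ = P₁ + ½ρ(v₁² − v₂²) − ρgΔh.
P₂ = 461000 + ½·1260·(2.92² − 15.4²) − 1260·9.81·(+13.7) = 461000 + (-144000) − (169000) = 148000 Pa.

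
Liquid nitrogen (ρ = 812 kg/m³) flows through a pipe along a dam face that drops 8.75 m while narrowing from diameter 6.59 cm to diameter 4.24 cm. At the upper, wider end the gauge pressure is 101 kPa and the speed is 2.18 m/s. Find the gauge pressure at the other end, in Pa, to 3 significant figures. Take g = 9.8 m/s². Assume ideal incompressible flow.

The volume flow rate is constant, so v₂ = (A₁/A₂)v₁ = (34.1/14.1)·2.18 = 5.27 m/s.
Applying Bernoulli between the two ends and solving for P₂: P₂ = P₁ + ½ρ(v₁² − v₂²) − ρgΔh.
P₂ = 101000 + ½·812·(2.18² − 5.27²) − 812·9.8·(−8.75) = 101000 + (-9330) − (-69600) = 161000 Pa.

P₂ ≈ 161000 Pa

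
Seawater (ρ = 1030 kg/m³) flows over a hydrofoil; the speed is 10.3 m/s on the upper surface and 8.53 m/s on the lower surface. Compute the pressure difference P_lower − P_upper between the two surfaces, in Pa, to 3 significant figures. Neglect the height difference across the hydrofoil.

The pressure is lower where the speed is higher: ΔP = ½ρ(v_up² − v_low²).
ΔP = ½·1030·(10.3² − 8.53²) = 17200 Pa.

17200 Pa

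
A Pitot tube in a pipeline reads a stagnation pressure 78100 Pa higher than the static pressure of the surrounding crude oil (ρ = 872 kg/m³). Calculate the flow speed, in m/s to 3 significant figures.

v = 13.4 m/s

The dynamic pressure equals the rise in static pressure at the stagnation point: ΔP = ½ρv².
v = √(2ΔP/ρ) = √(2·78100/872) = 13.4 m/s.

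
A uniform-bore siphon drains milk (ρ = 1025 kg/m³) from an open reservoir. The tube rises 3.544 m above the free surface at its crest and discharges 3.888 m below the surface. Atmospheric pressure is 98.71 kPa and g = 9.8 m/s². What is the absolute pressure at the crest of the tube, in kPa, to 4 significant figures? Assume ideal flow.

The outlet speed comes from Torricelli: v = √(2g·3.888) = 8.730 m/s.
The bore is uniform, so the speed at the crest is the same v. Bernoulli surface→crest: P_atm = P_top + ½ρv² + ρg·h_top.
P_top = 98710 − ½·1025·8.730² − 1025·9.8·3.544 = 24060 Pa.

P_top = 24.06 kPa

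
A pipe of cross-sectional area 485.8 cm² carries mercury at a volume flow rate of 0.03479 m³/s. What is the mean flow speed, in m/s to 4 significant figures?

0.7161 m/s

Q = 0.03479 m³/s = 0.03479 m³/s.
v = Q/A = 0.03479 / 0.04858 = 0.7161 m/s.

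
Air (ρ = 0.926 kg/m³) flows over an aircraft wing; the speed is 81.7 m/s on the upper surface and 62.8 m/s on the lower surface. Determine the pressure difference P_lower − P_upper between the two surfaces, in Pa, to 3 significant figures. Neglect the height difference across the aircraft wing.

The pressure is lower where the speed is higher: ΔP = ½ρ(v_up² − v_low²).
ΔP = ½·0.926·(81.7² − 62.8²) = 1260 Pa.

ΔP = 1260 Pa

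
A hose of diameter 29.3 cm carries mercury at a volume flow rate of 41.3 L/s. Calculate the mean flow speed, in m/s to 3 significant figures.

v = 0.613 m/s

Q = 41.3 L/s = 0.0413 m³/s.
v = Q/A = 0.0413 / 0.0674 = 0.613 m/s.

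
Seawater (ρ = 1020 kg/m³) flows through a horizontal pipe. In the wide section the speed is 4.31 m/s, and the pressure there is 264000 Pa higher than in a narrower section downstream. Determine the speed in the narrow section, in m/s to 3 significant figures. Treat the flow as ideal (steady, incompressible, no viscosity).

v₂ ≈ 23.2 m/s

Along the level pipe P + ½ρv² is conserved, hence v₂² = v₁² + 2(P₁ − P₂)/ρ.
v₂ = √(4.31² + 2·264000/1020) = √(18.6 + 518) = 23.2 m/s.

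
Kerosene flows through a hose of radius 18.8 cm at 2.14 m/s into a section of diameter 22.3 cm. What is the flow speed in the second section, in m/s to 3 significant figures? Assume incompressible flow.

v₂ = 6.08 m/s

The volume flow rate is constant, so v₂ = (A₁/A₂)v₁ = (1110/391)·2.14 = 6.08 m/s.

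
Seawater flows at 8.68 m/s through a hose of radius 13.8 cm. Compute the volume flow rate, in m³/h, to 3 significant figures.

Q = A·v = 0.0598 m² × 8.68 m/s = 0.519 m³/s.
Converting: 0.519 m³/s × 3600 = 1870 m³/h.

Q ≈ 1870 m³/h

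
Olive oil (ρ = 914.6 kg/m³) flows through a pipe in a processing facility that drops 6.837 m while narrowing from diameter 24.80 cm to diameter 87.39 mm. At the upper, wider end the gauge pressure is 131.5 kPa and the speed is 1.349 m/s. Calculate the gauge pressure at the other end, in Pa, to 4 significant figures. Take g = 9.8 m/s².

Mass conservation (A₁v₁ = A₂v₂) gives v₂ = 1.349 × 483.1/59.98 = 10.86 m/s.
Bernoulli: P₁ + ½ρv₁² + ρg h₁ = P₂ + ½ρv₂² + ρg h₂, so P₂ = P₁ + ½ρ(v₁² − v₂²) − ρg(h₂ − h₁).
P₂ = 131500 + ½·914.6·(1.349² − 10.86²) − 914.6·9.8·(−6.837) = 131500 + (-53140) − (-61280) = 139600 Pa.

P₂ = 139600 Pa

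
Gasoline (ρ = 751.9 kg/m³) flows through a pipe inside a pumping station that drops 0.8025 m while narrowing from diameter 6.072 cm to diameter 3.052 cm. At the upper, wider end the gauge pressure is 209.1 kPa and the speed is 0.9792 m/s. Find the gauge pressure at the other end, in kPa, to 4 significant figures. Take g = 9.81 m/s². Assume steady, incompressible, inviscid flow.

P₂ ≈ 209.7 kPa

By continuity, v₂ = v₁·A₁/A₂ = 0.9792·(28.96/7.316) = 3.876 m/s.
Energy conservation along the streamline gives P₂ = P₁ − ½ρ(v₂² − v₁²) − ρg(h₂ − h₁).
P₂ = 209100 + ½·751.9·(0.9792² − 3.876²) − 751.9·9.81·(−0.8025) = 209100 + (-5287) − (-5919) = 209700 Pa.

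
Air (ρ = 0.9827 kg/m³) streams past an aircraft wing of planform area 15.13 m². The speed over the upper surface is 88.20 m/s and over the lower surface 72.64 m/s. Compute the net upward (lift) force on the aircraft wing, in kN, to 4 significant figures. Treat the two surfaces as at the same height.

F = 18.61 kN

From P + ½ρv² = const at equal height, P_low − P_up = ½ρ(v_up² − v_low²).
ΔP = ½·0.9827·(88.20² − 72.64²) = 1230 Pa.
Lift = ΔP · A = 1230 × 15.13 = 18610 N.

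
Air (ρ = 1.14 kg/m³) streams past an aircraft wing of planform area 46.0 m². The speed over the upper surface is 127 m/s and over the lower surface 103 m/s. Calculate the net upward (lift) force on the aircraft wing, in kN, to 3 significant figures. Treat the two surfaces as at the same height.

F ≈ 145 kN

The faster flow above has the lower pressure; Bernoulli (same height) gives ΔP = ½ρ(v_up² − v_low²).
ΔP = ½·1.14·(127² − 103²) = 3150 Pa.
Lift = ΔP · A = 3150 × 46.0 = 145000 N.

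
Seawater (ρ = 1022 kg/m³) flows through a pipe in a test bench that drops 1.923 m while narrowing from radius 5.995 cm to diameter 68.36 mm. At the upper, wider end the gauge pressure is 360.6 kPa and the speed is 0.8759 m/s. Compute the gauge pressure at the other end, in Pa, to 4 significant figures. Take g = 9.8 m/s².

P₂ = 376500 Pa

Mass conservation (A₁v₁ = A₂v₂) gives v₂ = 0.8759 × 112.9/36.70 = 2.695 m/s.
Applying Bernoulli between the two ends and solving for P₂: P₂ = P₁ + ½ρ(v₁² − v₂²) − ρgΔh.
P₂ = 360600 + ½·1022·(0.8759² − 2.695²) − 1022·9.8·(−1.923) = 360600 + (-3318) − (-19260) = 376500 Pa.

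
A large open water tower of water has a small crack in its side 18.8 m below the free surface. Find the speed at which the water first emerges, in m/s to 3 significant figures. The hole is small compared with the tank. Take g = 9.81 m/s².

v = 19.2 m/s

With the surface at rest and both surface and jet at atmospheric pressure, Bernoulli gives ρg h = ½ρv², so v = √(2gh) = √(2·9.81·18.8) = 19.2 m/s.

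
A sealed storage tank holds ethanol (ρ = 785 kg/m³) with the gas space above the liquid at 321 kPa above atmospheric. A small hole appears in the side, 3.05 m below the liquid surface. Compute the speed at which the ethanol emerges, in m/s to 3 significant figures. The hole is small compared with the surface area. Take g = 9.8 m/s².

v ≈ 29.6 m/s

Take point 1 at the surface (v₁ ≈ 0) and point 2 at the hole (at atmospheric pressure). Bernoulli: P₁ + ρg h = P_atm + ½ρv₂².
With P₁ − P_atm = 321000 Pa, v₂ = √(2gh + 2ΔP/ρ) = √(2·9.8·3.05 + 2·321000/785) = 29.6 m/s.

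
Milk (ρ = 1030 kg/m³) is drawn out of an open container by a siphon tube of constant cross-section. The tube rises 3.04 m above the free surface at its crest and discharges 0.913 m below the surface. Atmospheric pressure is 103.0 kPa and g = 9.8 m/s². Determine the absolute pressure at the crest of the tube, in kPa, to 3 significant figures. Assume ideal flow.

P_top = 63.1 kPa

From the surface to the outlet (both open to atmosphere, surface at rest): v = √(2g·h_out) = √(2·9.8·0.913) = 4.23 m/s.
With constant cross-section the crest speed equals v; applying Bernoulli from the surface up to the crest, P_top = P_atm − ½ρv² − ρg·h_top.
P_top = 103000 − ½·1030·4.23² − 1030·9.8·3.04 = 63100 Pa.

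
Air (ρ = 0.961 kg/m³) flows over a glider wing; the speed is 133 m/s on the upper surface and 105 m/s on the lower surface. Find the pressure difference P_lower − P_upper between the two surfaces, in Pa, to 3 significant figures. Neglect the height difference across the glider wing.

The pressure is lower where the speed is higher: ΔP = ½ρ(v_up² − v_low²).
ΔP = ½·0.961·(133² − 105²) = 3200 Pa.

3200 Pa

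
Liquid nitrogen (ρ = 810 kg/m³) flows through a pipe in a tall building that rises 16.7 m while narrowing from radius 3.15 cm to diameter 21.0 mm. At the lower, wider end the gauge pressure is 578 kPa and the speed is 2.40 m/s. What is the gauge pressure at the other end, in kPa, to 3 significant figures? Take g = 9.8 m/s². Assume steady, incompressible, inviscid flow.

P₂ ≈ 259 kPa

By continuity, v₂ = v₁·A₁/A₂ = 2.40·(31.2/3.46) = 21.6 m/s.
Applying Bernoulli between the two ends and solving for P₂: P₂ = P₁ + ½ρ(v₁² − v₂²) − ρgΔh.
P₂ = 578000 + ½·810·(2.40² − 21.6²) − 810·9.8·(+16.7) = 578000 + (-187000) − (133000) = 259000 Pa.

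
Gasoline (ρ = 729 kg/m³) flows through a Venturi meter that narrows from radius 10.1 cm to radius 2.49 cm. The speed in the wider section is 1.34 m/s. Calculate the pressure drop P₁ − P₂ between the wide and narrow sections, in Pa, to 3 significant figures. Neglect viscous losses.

ΔP ≈ 177000 Pa

Continuity gives A₁v₁ = A₂v₂, so v₂ = (320 cm²)/(19.5 cm²) × 1.34 m/s = 22.0 m/s.
With no height change, Bernoulli's equation is P₁ + ½ρv₁² = P₂ + ½ρv₂².
P₁ − P₂ = ½·729·(22.0² − 1.34²) = ½·729·484 = 177000 Pa.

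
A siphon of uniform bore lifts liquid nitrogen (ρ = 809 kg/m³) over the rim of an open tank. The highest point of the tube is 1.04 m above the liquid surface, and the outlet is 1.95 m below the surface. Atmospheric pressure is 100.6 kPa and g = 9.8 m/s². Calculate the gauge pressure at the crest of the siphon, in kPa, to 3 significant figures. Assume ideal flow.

From the surface to the outlet (both open to atmosphere, surface at rest): v = √(2g·h_out) = √(2·9.8·1.95) = 6.18 m/s.
With constant cross-section the crest speed equals v; applying Bernoulli from the surface up to the crest, P_top = P_atm − ½ρv² − ρg·h_top.
P_top = 100600 − ½·809·6.18² − 809·9.8·1.04 = 76900 Pa. So P_gauge = P_top − P_atm = -23700 Pa.

P_gauge = -23.7 kPa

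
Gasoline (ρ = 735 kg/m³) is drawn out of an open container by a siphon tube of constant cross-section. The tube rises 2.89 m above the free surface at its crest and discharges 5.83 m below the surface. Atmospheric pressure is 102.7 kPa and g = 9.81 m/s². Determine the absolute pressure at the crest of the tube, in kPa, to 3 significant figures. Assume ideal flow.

Bernoulli surface→outlet gives ½v² = g·h_out, so v = √(2·9.81·5.83) = 10.7 m/s.
Continuity keeps v the same throughout the tube; from surface to crest, P_atm + 0 = P_top + ½ρv² + ρg·h_top.
P_top = 102700 − ½·735·10.7² − 735·9.81·2.89 = 39800 Pa.

P_top = 39.8 kPa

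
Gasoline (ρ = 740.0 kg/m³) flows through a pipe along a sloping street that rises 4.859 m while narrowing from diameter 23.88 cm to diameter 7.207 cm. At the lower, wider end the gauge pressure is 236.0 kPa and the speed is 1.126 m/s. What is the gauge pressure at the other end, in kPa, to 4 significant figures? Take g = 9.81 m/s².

Mass conservation (A₁v₁ = A₂v₂) gives v₂ = 1.126 × 447.9/40.79 = 12.36 m/s.
Energy conservation along the streamline gives P₂ = P₁ − ½ρ(v₂² − v₁²) − ρg(h₂ − h₁).
P₂ = 236000 + ½·740.0·(1.126² − 12.36²) − 740.0·9.81·(+4.859) = 236000 + (-56080) − (35270) = 144700 Pa.

P₂ ≈ 144.7 kPa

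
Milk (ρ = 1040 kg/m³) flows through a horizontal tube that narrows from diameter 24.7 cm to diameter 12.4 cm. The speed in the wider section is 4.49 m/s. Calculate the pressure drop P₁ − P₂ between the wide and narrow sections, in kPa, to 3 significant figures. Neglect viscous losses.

The volume flow rate is constant, so v₂ = (A₁/A₂)v₁ = (479/121)·4.49 = 17.8 m/s.
The pipe is horizontal, so Bernoulli reduces to P₁ + ½ρv₁² = P₂ + ½ρv₂².
P₁ − P₂ = ½·1040·(17.8² − 4.49²) = ½·1040·297 = 155000 Pa.

155 kPa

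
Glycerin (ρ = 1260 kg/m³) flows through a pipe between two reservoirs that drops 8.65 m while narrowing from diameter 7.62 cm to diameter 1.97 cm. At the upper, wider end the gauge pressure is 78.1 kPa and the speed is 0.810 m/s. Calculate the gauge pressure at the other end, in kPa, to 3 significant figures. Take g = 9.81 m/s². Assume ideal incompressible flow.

Continuity gives A₁v₁ = A₂v₂, so v₂ = (45.6 cm²)/(3.05 cm²) × 0.810 m/s = 12.1 m/s.
Applying Bernoulli between the two ends and solving for P₂: P₂ = P₁ + ½ρ(v₁² − v₂²) − ρgΔh.
P₂ = 78100 + ½·1260·(0.810² − 12.1²) − 1260·9.81·(−8.65) = 78100 + (-92100) − (-107000) = 92900 Pa.

P₂ ≈ 92.9 kPa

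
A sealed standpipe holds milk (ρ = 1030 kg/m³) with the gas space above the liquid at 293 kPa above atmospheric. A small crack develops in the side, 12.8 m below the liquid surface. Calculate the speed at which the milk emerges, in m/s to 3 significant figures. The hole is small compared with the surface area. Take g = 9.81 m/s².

v ≈ 28.6 m/s

Take point 1 at the surface (v₁ ≈ 0) and point 2 at the hole (at atmospheric pressure). Bernoulli: P₁ + ρg h = P_atm + ½ρv₂².
With P₁ − P_atm = 293000 Pa, v₂ = √(2gh + 2ΔP/ρ) = √(2·9.81·12.8 + 2·293000/1030) = 28.6 m/s.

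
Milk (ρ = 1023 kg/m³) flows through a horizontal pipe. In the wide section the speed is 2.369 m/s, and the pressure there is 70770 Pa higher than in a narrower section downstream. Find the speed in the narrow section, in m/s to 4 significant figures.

With h₁ = h₂, rearranging Bernoulli gives v₂ = √(v₁² + 2ΔP/ρ).
v₂ = √(2.369² + 2·70770/1023) = √(5.612 + 138.4) = 12.00 m/s.

v₂ = 12.00 m/s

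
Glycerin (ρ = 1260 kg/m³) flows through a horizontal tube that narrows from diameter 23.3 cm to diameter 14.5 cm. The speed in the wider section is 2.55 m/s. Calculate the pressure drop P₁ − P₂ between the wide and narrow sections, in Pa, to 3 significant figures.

Mass conservation (A₁v₁ = A₂v₂) gives v₂ = 2.55 × 426/165 = 6.58 m/s.
The pipe is horizontal, so Bernoulli reduces to P₁ + ½ρv₁² = P₂ + ½ρv₂².
P₁ − P₂ = ½·1260·(6.58² − 2.55²) = ½·1260·36.9 = 23200 Pa.

23200 Pa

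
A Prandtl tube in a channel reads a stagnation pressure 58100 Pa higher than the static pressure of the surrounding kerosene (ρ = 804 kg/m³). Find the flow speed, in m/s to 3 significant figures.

The dynamic pressure equals the rise in static pressure at the stagnation point: ΔP = ½ρv².
v = √(2ΔP/ρ) = √(2·58100/804) = 12.0 m/s.

v ≈ 12.0 m/s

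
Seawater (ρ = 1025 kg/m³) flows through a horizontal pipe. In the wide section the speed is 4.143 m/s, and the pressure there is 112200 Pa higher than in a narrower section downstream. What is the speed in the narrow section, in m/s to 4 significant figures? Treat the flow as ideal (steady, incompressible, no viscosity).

Horizontal Bernoulli: P₁ + ½ρv₁² = P₂ + ½ρv₂², so v₂² = v₁² + 2(P₁ − P₂)/ρ.
v₂ = √(4.143² + 2·112200/1025) = √(17.16 + 218.9) = 15.37 m/s.

v₂ = 15.37 m/s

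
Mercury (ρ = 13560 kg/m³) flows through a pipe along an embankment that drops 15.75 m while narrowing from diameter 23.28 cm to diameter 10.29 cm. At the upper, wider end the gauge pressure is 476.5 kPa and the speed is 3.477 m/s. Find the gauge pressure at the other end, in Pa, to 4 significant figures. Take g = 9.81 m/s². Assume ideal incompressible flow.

P₂ ≈ 506200 Pa

Continuity gives A₁v₁ = A₂v₂, so v₂ = (425.7 cm²)/(83.16 cm²) × 3.477 m/s = 17.80 m/s.
Bernoulli: P₁ + ½ρv₁² + ρg h₁ = P₂ + ½ρv₂² + ρg h₂, so P₂ = P₁ + ½ρ(v₁² − v₂²) − ρg(h₂ − h₁).
P₂ = 476500 + ½·13560·(3.477² − 17.80²) − 13560·9.81·(−15.75) = 476500 + (-2065000) − (-2095000) = 506200 Pa.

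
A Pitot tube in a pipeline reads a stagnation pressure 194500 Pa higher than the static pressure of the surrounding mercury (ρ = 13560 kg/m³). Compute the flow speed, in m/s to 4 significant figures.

At the stagnation point the flow is brought to rest, so Bernoulli gives P_stag − P_static = ½ρv².
v = √(2ΔP/ρ) = √(2·194500/13560) = 5.356 m/s.

v ≈ 5.356 m/s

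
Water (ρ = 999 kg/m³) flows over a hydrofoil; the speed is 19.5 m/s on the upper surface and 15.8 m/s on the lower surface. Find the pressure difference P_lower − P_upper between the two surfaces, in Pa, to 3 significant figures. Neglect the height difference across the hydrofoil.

The pressure is lower where the speed is higher: ΔP = ½ρ(v_up² − v_low²).
ΔP = ½·999·(19.5² − 15.8²) = 65200 Pa.

ΔP ≈ 65200 Pa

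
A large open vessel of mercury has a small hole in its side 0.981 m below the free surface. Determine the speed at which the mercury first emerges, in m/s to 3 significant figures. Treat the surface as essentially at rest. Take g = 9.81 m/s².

With the surface at rest and both surface and jet at atmospheric pressure, Bernoulli gives ρg h = ½ρv², so v = √(2gh) = √(2·9.81·0.981) = 4.39 m/s.

v ≈ 4.39 m/s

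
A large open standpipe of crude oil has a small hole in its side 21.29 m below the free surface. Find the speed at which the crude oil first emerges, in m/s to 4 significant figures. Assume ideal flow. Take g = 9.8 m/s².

Bernoulli from surface to hole (P equal, v_surface ≈ 0): v = √(2gh) = √(2×9.8×21.29) = 20.43 m/s.

20.43 m/s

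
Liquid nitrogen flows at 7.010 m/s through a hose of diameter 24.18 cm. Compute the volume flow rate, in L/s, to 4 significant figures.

Q = A·v = 0.04592 m² × 7.010 m/s = 0.3219 m³/s.
Converting: 0.3219 m³/s × 1000 = 321.9 L/s.

Q ≈ 321.9 L/s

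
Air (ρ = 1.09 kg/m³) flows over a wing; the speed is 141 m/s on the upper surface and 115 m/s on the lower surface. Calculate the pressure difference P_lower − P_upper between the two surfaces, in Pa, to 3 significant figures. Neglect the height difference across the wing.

The pressure is lower where the speed is higher: ΔP = ½ρ(v_up² − v_low²).
ΔP = ½·1.09·(141² − 115²) = 3630 Pa.

ΔP = 3630 Pa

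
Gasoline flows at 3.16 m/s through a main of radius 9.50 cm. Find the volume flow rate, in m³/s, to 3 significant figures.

0.0896 m³/s

Q = A·v = 0.0284 m² × 3.16 m/s = 0.0896 m³/s.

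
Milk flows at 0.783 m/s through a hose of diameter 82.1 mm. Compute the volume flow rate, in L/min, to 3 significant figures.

Q = A·v = 0.00529 m² × 0.783 m/s = 0.00415 m³/s.
Converting: 0.00415 m³/s × 60000 = 249 L/min.

249 L/min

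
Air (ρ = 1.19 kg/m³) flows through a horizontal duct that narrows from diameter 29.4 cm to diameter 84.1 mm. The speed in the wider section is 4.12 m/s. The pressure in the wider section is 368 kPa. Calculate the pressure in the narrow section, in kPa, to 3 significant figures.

Mass conservation (A₁v₁ = A₂v₂) gives v₂ = 4.12 × 679/55.5 = 50.4 m/s.
With no height change, Bernoulli's equation is P₁ + ½ρv₁² = P₂ + ½ρv₂².
P₂ = P₁ − ½ρ(v₂² − v₁²) = 368000 − ½·1.19·(50.4² − 4.12²) = 368000 − 1500 = 367000 Pa.

367 kPa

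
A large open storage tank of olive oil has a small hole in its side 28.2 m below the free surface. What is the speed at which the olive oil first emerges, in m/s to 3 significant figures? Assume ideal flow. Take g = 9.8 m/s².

v ≈ 23.5 m/s

Bernoulli from surface to hole (P equal, v_surface ≈ 0): v = √(2gh) = √(2×9.8×28.2) = 23.5 m/s.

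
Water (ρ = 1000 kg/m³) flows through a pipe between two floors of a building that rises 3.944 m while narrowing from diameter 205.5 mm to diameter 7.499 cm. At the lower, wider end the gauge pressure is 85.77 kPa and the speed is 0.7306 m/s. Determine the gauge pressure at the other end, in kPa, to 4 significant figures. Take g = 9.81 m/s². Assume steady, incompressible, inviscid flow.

Continuity gives A₁v₁ = A₂v₂, so v₂ = (331.7 cm²)/(44.17 cm²) × 0.7306 m/s = 5.487 m/s.
Bernoulli: P₁ + ½ρv₁² + ρg h₁ = P₂ + ½ρv₂² + ρg h₂, so P₂ = P₁ + ½ρ(v₁² − v₂²) − ρg(h₂ − h₁).
P₂ = 85770 + ½·1000·(0.7306² − 5.487²) − 1000·9.81·(+3.944) = 85770 + (-14780) − (38690) = 32300 Pa.

32.30 kPa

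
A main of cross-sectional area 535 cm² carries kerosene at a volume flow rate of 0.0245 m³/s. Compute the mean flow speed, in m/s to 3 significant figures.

Q = 0.0245 m³/s = 0.0245 m³/s.
v = Q/A = 0.0245 / 0.0535 = 0.458 m/s.

0.458 m/s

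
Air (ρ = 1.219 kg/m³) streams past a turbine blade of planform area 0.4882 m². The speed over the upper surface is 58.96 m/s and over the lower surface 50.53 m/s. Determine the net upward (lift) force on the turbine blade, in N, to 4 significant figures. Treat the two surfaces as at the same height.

With equal heights on the two surfaces, Bernoulli gives P_lower − P_upper = ½ρ(v_upper² − v_lower²).
ΔP = ½·1.219·(58.96² − 50.53²) = 562.6 Pa.
Lift = ΔP · A = 562.6 × 0.4882 = 274.6 N.

F ≈ 274.6 N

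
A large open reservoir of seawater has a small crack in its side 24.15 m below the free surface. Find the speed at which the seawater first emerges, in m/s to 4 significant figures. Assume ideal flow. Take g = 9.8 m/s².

The surface is effectively still and both ends are open, so ½v² = gh and v = √(2·9.8·24.15) = 21.76 m/s.

v ≈ 21.76 m/s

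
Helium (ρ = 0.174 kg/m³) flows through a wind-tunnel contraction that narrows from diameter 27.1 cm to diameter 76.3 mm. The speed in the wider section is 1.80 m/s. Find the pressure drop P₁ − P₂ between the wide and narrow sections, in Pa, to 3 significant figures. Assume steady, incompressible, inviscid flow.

Continuity gives A₁v₁ = A₂v₂, so v₂ = (577 cm²)/(45.7 cm²) × 1.80 m/s = 22.7 m/s.
With no height change, Bernoulli's equation is P₁ + ½ρv₁² = P₂ + ½ρv₂².
P₁ − P₂ = ½·0.174·(22.7² − 1.80²) = ½·0.174·512 = 44.6 Pa.

ΔP ≈ 44.6 Pa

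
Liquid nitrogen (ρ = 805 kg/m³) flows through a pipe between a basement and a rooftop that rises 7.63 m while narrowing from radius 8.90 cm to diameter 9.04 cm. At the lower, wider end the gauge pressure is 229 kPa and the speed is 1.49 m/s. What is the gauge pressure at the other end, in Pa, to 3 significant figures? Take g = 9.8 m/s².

P₂ ≈ 156000 Pa

Continuity gives A₁v₁ = A₂v₂, so v₂ = (249 cm²)/(64.2 cm²) × 1.49 m/s = 5.78 m/s.
Bernoulli: P₁ + ½ρv₁² + ρg h₁ = P₂ + ½ρv₂² + ρg h₂, so P₂ = P₁ + ½ρ(v₁² − v₂²) − ρg(h₂ − h₁).
P₂ = 229000 + ½·805·(1.49² − 5.78²) − 805·9.8·(+7.63) = 229000 + (-12500) − (60200) = 156000 Pa.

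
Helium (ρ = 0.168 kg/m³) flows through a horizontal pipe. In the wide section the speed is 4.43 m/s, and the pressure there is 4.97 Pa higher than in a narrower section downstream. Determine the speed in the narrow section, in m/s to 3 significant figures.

v₂ = 8.88 m/s

With h₁ = h₂, rearranging Bernoulli gives v₂ = √(v₁² + 2ΔP/ρ).
v₂ = √(4.43² + 2·4.97/0.168) = √(19.6 + 59.2) = 8.88 m/s.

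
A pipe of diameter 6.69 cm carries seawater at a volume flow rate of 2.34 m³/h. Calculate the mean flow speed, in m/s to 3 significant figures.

Q = 2.34 m³/h = 0.000650 m³/s.
v = Q/A = 0.000650 / 0.00352 = 0.185 m/s.

v ≈ 0.185 m/s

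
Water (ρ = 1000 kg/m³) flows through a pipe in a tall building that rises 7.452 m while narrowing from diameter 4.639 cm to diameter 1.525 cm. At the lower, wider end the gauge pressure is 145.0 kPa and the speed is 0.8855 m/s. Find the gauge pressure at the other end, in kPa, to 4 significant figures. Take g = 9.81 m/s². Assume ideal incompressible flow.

Mass conservation (A₁v₁ = A₂v₂) gives v₂ = 0.8855 × 16.90/1.827 = 8.194 m/s.
Bernoulli: P₁ + ½ρv₁² + ρg h₁ = P₂ + ½ρv₂² + ρg h₂, so P₂ = P₁ + ½ρ(v₁² − v₂²) − ρg(h₂ − h₁).
P₂ = 145000 + ½·1000·(0.8855² − 8.194²) − 1000·9.81·(+7.452) = 145000 + (-33180) − (73100) = 38720 Pa.

P₂ = 38.72 kPa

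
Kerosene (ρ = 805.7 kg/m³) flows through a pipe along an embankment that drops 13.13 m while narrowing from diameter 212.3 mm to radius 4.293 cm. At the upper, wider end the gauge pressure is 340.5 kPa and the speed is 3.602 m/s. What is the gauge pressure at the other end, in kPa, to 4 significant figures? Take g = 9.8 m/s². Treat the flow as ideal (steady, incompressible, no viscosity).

254.0 kPa

By continuity, v₂ = v₁·A₁/A₂ = 3.602·(354.0/57.90) = 22.02 m/s.
Bernoulli: P₁ + ½ρv₁² + ρg h₁ = P₂ + ½ρv₂² + ρg h₂, so P₂ = P₁ + ½ρ(v₁² − v₂²) − ρg(h₂ − h₁).
P₂ = 340500 + ½·805.7·(3.602² − 22.02²) − 805.7·9.8·(−13.13) = 340500 + (-190100) − (-103700) = 254000 Pa.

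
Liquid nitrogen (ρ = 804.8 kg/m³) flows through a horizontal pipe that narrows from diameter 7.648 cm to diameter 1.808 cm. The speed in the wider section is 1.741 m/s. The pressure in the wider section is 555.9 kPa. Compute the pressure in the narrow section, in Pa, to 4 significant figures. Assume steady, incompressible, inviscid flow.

P₂ ≈ 166600 Pa

By continuity, v₂ = v₁·A₁/A₂ = 1.741·(45.94/2.567) = 31.15 m/s.
Bernoulli (h₁ = h₂): P₁ − P₂ = ½ρ(v₂² − v₁²).
P₂ = P₁ − ½ρ(v₂² − v₁²) = 555900 − ½·804.8·(31.15² − 1.741²) = 555900 − 389300 = 166600 Pa.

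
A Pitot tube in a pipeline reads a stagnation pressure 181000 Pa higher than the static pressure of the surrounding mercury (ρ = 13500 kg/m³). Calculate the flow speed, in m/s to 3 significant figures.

v = 5.18 m/s

At the stagnation point the flow is brought to rest, so Bernoulli gives P_stag − P_static = ½ρv².
v = √(2ΔP/ρ) = √(2·181000/13500) = 5.18 m/s.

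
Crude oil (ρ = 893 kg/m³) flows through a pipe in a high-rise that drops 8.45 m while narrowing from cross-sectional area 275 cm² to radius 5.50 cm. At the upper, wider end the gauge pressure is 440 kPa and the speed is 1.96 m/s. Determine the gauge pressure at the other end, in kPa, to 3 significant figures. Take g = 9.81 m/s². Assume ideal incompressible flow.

P₂ = 501 kPa

Continuity gives A₁v₁ = A₂v₂, so v₂ = (275 cm²)/(95.0 cm²) × 1.96 m/s = 5.67 m/s.
Energy conservation along the streamline gives P₂ = P₁ − ½ρ(v₂² − v₁²) − ρg(h₂ − h₁).
P₂ = 440000 + ½·893·(1.96² − 5.67²) − 893·9.81·(−8.45) = 440000 + (-12600) − (-74000) = 501000 Pa.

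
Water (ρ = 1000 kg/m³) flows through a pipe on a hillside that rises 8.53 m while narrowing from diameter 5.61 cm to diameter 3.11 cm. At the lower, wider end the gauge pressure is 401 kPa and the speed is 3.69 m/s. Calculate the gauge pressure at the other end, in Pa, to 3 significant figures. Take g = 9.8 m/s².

Mass conservation (A₁v₁ = A₂v₂) gives v₂ = 3.69 × 24.7/7.60 = 12.0 m/s.
Bernoulli: P₁ + ½ρv₁² + ρg h₁ = P₂ + ½ρv₂² + ρg h₂, so P₂ = P₁ + ½ρ(v₁² − v₂²) − ρg(h₂ − h₁).
P₂ = 401000 + ½·1000·(3.69² − 12.0²) − 1000·9.8·(+8.53) = 401000 + (-65300) − (83600) = 252000 Pa.

P₂ ≈ 252000 Pa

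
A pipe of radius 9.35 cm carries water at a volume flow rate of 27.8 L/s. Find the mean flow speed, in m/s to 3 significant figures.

Q = 27.8 L/s = 0.0278 m³/s.
v = Q/A = 0.0278 / 0.0275 = 1.01 m/s.

v ≈ 1.01 m/s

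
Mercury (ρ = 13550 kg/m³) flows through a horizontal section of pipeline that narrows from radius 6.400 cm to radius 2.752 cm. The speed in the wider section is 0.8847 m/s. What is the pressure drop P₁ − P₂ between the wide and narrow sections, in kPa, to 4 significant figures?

ΔP ≈ 149.8 kPa

By continuity, v₂ = v₁·A₁/A₂ = 0.8847·(128.7/23.79) = 4.785 m/s.
Bernoulli (h₁ = h₂): P₁ − P₂ = ½ρ(v₂² − v₁²).
P₁ − P₂ = ½·13550·(4.785² − 0.8847²) = ½·13550·22.11 = 149800 Pa.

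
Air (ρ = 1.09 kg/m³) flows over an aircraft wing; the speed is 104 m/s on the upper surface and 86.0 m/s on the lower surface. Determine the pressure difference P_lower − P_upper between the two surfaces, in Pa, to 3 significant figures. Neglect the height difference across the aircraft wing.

With negligible Δh, P + ½ρv² is constant, so P_low − P_up = ½ρ(v_up² − v_low²).
ΔP = ½·1.09·(104² − 86.0²) = 1860 Pa.

1860 Pa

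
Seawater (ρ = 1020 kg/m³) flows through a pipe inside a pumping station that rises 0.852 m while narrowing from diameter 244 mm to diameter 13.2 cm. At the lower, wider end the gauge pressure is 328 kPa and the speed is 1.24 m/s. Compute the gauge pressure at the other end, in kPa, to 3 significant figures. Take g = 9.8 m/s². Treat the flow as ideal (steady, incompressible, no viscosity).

P₂ ≈ 311 kPa

By continuity, v₂ = v₁·A₁/A₂ = 1.24·(468/137) = 4.24 m/s.
Energy conservation along the streamline gives P₂ = P₁ − ½ρ(v₂² − v₁²) − ρg(h₂ − h₁).
P₂ = 328000 + ½·1020·(1.24² − 4.24²) − 1020·9.8·(+0.852) = 328000 + (-8370) − (8520) = 311000 Pa.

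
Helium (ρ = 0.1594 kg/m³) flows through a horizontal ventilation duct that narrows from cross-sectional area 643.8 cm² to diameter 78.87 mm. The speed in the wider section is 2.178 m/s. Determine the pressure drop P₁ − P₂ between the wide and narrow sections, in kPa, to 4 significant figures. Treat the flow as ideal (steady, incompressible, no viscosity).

ΔP ≈ 0.06527 kPa

Mass conservation (A₁v₁ = A₂v₂) gives v₂ = 2.178 × 643.8/48.86 = 28.70 m/s.
Along the horizontal streamline, P + ½ρv² is constant.
P₁ − P₂ = ½·0.1594·(28.70² − 2.178²) = ½·0.1594·819.0 = 65.27 Pa.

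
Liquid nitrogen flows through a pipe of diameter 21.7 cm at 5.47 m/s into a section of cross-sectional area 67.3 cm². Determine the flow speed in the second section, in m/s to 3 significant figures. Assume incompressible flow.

v₂ = 30.1 m/s

Continuity gives A₁v₁ = A₂v₂, so v₂ = (370 cm²)/(67.3 cm²) × 5.47 m/s = 30.1 m/s.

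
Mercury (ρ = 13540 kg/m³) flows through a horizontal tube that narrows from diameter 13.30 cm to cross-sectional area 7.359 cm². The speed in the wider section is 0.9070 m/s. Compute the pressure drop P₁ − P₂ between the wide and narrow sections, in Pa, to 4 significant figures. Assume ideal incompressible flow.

Mass conservation (A₁v₁ = A₂v₂) gives v₂ = 0.9070 × 138.9/7.359 = 17.12 m/s.
With no height change, Bernoulli's equation is P₁ + ½ρv₁² = P₂ + ½ρv₂².
P₁ − P₂ = ½·13540·(17.12² − 0.9070²) = ½·13540·292.4 = 1979000 Pa.

ΔP = 1979000 Pa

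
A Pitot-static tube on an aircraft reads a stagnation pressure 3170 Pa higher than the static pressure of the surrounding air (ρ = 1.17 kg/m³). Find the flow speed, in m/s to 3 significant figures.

v = 73.6 m/s

The dynamic pressure equals the rise in static pressure at the stagnation point: ΔP = ½ρv².
v = √(2ΔP/ρ) = √(2·3170/1.17) = 73.6 m/s.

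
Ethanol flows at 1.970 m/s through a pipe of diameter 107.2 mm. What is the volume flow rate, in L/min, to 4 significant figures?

Q = A·v = 0.009026 m² × 1.970 m/s = 0.01778 m³/s.
Converting: 0.01778 m³/s × 60000 = 1067 L/min.

1067 L/min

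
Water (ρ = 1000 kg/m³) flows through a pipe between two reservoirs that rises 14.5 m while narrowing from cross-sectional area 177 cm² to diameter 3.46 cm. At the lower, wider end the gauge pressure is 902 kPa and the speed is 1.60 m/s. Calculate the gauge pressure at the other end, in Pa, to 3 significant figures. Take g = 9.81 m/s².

By continuity, v₂ = v₁·A₁/A₂ = 1.60·(177/9.40) = 30.1 m/s.
Applying Bernoulli between the two ends and solving for P₂: P₂ = P₁ + ½ρ(v₁² − v₂²) − ρgΔh.
P₂ = 902000 + ½·1000·(1.60² − 30.1²) − 1000·9.81·(+14.5) = 902000 + (-452000) − (142000) = 307000 Pa.

P₂ ≈ 307000 Pa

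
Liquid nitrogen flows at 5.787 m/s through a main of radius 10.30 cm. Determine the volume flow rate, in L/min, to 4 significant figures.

11570 L/min

Q = A·v = 0.03333 m² × 5.787 m/s = 0.1929 m³/s.
Converting: 0.1929 m³/s × 60000 = 11570 L/min.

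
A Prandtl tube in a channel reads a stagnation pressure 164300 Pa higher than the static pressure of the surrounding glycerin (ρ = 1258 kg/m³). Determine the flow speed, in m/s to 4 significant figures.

v = 16.16 m/s

The dynamic pressure equals the rise in static pressure at the stagnation point: ΔP = ½ρv².
v = √(2ΔP/ρ) = √(2·164300/1258) = 16.16 m/s.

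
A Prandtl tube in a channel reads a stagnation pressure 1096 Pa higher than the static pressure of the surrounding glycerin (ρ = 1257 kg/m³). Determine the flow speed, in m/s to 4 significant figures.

v ≈ 1.321 m/s

Bernoulli between the free stream and the stagnation point: ½ρv² = P_stag − P_static.
v = √(2ΔP/ρ) = √(2·1096/1257) = 1.321 m/s.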